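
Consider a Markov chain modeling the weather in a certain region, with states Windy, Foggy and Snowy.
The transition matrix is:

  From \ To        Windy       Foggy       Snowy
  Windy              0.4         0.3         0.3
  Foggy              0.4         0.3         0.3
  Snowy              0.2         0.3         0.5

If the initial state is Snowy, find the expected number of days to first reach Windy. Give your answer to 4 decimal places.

3.8462

Let t(s) be the expected number of days to first reach Windy from state s, with t(Windy) = 0. Conditioning on the first day:
t(Foggy) = 1 + 0.3·t(Foggy) + 0.3·t(Snowy)
t(Snowy) = 1 + 0.3·t(Foggy) + 0.5·t(Snowy)
Solving: t(Foggy) = 3.0769, t(Snowy) = 3.8462.
Expected days from Snowy to Windy: 3.8462.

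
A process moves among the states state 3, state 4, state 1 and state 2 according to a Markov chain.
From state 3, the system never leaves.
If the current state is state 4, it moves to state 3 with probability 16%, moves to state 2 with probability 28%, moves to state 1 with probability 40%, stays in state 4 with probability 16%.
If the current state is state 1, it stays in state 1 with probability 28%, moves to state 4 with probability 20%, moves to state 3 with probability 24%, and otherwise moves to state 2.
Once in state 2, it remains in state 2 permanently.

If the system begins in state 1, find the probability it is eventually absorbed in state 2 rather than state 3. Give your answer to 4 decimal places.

Let h(s) be the probability of absorption at state 2 starting from transient state s. Then h(state 2) = 1 and h(state 3) = 0. By first-step analysis:
h(state 4) = 0.16·0 + 0.16·h(state 4) + 0.4·h(state 1) + 0.28·1
h(state 1) = 0.24·0 + 0.2·h(state 4) + 0.28·h(state 1) + 0.28·1
Solving: h(state 4) = 0.5976, h(state 1) = 0.5549.
Starting from state 1, the probability is 0.5549.

0.5549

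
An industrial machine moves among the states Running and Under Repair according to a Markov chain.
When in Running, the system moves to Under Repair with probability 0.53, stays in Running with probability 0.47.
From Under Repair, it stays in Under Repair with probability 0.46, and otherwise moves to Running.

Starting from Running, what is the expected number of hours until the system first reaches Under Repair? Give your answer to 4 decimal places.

1.8868

Let t(s) be the expected number of hours to first reach Under Repair from state s, with t(Under Repair) = 0. Conditioning on the first hour:
t(Running) = 1 + 0.47·t(Running)
Solving: t(Running) = 1.8868.
Expected hours from Running to Under Repair: 1.8868.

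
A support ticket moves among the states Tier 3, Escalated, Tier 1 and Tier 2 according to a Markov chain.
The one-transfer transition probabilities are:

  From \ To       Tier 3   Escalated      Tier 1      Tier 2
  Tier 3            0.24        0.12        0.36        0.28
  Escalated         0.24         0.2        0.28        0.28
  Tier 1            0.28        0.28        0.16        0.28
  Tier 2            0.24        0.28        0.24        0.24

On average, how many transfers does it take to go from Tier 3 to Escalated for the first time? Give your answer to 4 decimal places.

4.8363

Let t(s) be the expected number of transfers to first reach Escalated from state s, with t(Escalated) = 0. Conditioning on the first transfer:
t(Tier 3) = 1 + 0.24·t(Tier 3) + 0.36·t(Tier 1) + 0.28·t(Tier 2)
t(Tier 1) = 1 + 0.28·t(Tier 3) + 0.16·t(Tier 1) + 0.28·t(Tier 2)
t(Tier 2) = 1 + 0.24·t(Tier 3) + 0.24·t(Tier 1) + 0.24·t(Tier 2)
Solving: t(Tier 3) = 4.8363, t(Tier 1) = 4.1915, t(Tier 2) = 4.1667.
Expected transfers from Tier 3 to Escalated: 4.8363.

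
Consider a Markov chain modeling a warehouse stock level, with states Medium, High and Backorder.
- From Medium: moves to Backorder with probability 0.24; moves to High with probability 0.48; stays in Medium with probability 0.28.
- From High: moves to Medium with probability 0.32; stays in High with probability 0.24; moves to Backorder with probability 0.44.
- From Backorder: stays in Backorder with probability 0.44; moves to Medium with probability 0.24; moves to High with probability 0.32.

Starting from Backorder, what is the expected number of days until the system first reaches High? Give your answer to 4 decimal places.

2.7778

Let t(s) be the expected number of days to first reach High from state s, with t(High) = 0. Conditioning on the first day:
t(Medium) = 1 + 0.28·t(Medium) + 0.24·t(Backorder)
t(Backorder) = 1 + 0.24·t(Medium) + 0.44·t(Backorder)
Solving: t(Medium) = 2.3148, t(Backorder) = 2.7778.
Expected days from Backorder to High: 2.7778.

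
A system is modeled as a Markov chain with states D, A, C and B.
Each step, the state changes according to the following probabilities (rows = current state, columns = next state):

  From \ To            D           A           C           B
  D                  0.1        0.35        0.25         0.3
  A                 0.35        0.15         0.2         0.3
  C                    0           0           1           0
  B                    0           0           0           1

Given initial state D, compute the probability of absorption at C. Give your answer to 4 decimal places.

0.4397

Let h(s) be the probability of absorption at C starting from transient state s. Then h(C) = 1 and h(B) = 0. By first-step analysis:
h(D) = 0.1·h(D) + 0.35·h(A) + 0.25·1 + 0.3·0
h(A) = 0.35·h(D) + 0.15·h(A) + 0.2·1 + 0.3·0
Solving: h(D) = 0.4397, h(A) = 0.4163.
Starting from D, the probability is 0.4397.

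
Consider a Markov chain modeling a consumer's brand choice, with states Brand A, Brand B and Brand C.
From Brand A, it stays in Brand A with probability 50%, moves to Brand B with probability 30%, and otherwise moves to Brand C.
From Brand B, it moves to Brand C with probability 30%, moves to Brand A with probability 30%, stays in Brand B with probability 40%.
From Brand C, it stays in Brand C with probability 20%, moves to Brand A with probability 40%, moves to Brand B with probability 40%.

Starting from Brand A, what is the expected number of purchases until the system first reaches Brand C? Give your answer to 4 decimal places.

4.2857

Let t(s) be the expected number of purchases to first reach Brand C from state s, with t(Brand C) = 0. Conditioning on the first purchase:
t(Brand A) = 1 + 0.5·t(Brand A) + 0.3·t(Brand B)
t(Brand B) = 1 + 0.3·t(Brand A) + 0.4·t(Brand B)
Solving: t(Brand A) = 4.2857, t(Brand B) = 3.8095.
Expected purchases from Brand A to Brand C: 4.2857.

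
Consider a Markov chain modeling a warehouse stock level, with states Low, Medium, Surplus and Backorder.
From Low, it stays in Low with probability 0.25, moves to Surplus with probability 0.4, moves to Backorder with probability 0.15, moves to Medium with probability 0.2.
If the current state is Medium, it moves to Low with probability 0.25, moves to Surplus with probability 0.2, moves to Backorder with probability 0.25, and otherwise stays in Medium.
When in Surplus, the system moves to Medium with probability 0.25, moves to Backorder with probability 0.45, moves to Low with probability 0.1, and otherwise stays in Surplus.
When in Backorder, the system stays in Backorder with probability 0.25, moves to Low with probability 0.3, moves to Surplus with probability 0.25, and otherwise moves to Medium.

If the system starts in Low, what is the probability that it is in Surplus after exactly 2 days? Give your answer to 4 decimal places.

Propagate the distribution vector 2 days from Low.
After 0 days: (1.0000, 0.0000, 0.0000, 0.0000)
After 1 day: (0.2500, 0.2000, 0.4000, 0.1500)
After 2 days: (0.1975, 0.2400, 0.2575, 0.3050)
P(in Surplus after 2 days) = 0.2575

0.2575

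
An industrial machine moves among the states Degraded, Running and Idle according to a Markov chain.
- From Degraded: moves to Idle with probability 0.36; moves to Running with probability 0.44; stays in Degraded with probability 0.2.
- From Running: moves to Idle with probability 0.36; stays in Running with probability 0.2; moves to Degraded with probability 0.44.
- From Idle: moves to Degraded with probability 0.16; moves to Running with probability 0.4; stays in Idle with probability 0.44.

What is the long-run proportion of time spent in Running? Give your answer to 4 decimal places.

0.3422

Let the stationary distribution be π with π = πP and π_1 + π_2 + π_3 = 1.
π_1 = 0.2·π_1 + 0.44·π_2 + 0.16·π_3
π_2 = 0.44·π_1 + 0.2·π_2 + 0.4·π_3
Solving with the normalization constraint gives π = (0.2665, 0.3422, 0.3913).
So the stationary probability of Running is 0.3422.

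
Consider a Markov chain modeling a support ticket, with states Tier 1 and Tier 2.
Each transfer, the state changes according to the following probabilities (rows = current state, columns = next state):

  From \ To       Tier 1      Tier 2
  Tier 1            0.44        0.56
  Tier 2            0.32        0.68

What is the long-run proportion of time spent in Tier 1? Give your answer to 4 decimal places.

0.3636

Let the stationary distribution be π with π = πP and π_1 + π_2 = 1.
π_1 = 0.44·π_1 + 0.32·π_2
Solving with the normalization constraint gives π = (0.3636, 0.6364).
So the stationary probability of Tier 1 is 0.3636.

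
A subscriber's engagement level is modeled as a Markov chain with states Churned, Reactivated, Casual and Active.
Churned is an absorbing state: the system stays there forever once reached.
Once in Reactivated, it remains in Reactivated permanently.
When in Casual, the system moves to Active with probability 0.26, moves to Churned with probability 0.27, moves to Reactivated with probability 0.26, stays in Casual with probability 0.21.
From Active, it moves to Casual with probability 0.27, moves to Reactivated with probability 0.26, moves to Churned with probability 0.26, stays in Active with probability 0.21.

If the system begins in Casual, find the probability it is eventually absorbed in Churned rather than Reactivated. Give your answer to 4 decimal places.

0.5071

Let h(s) be the probability of absorption at Churned starting from transient state s. Then h(Churned) = 1 and h(Reactivated) = 0. By first-step analysis:
h(Casual) = 0.27·1 + 0.26·0 + 0.21·h(Casual) + 0.26·h(Active)
h(Active) = 0.26·1 + 0.26·0 + 0.27·h(Casual) + 0.21·h(Active)
Solving: h(Casual) = 0.5071, h(Active) = 0.5024.
Starting from Casual, the probability is 0.5071.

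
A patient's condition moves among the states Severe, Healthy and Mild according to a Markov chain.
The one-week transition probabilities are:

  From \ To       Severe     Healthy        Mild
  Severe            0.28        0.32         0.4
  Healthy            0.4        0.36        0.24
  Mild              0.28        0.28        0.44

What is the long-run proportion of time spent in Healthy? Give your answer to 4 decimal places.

0.3182

Let the stationary distribution be π with π = πP and π_1 + π_2 + π_3 = 1.
π_1 = 0.28·π_1 + 0.4·π_2 + 0.28·π_3
π_2 = 0.32·π_1 + 0.36·π_2 + 0.28·π_3
Solving with the normalization constraint gives π = (0.3182, 0.3182, 0.3636).
So the stationary probability of Healthy is 0.3182.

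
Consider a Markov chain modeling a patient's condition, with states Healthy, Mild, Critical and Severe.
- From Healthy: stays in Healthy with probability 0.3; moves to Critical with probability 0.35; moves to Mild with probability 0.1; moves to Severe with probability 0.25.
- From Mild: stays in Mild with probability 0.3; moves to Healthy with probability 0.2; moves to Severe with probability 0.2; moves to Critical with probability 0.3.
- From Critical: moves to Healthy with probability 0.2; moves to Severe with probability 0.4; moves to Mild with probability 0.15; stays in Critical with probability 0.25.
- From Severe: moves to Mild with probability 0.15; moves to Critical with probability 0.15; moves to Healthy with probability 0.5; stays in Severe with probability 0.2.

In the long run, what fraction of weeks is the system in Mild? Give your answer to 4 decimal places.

Let the stationary distribution be π with π = πP and π_1 + π_2 + π_3 + π_4 = 1.
π_1 = 0.3·π_1 + 0.2·π_2 + 0.2·π_3 + 0.5·π_4
π_2 = 0.1·π_1 + 0.3·π_2 + 0.15·π_3 + 0.15·π_4
π_3 = 0.35·π_1 + 0.3·π_2 + 0.25·π_3 + 0.15·π_4
Solving with the normalization constraint gives π = (0.3116, 0.1581, 0.2623, 0.2680).
So the stationary probability of Mild is 0.1581.

0.1581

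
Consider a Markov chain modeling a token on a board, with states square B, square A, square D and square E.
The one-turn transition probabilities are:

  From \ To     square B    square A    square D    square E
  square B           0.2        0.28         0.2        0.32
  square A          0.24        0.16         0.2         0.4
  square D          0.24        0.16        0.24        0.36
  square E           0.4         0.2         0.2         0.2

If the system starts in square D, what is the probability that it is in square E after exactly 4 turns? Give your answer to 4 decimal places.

0.3078

Propagate the distribution vector 4 turns from square D.
After 0 turns: (0.0000, 0.0000, 1.0000, 0.0000)
After 1 turn: (0.2400, 0.1600, 0.2400, 0.3600)
After 2 turns: (0.2880, 0.2032, 0.2096, 0.2992)
After 3 turns: (0.2764, 0.2065, 0.2084, 0.3087)
After 4 turns: (0.2783, 0.2055, 0.2083, 0.3078)
P(in square E after 4 turns) = 0.3078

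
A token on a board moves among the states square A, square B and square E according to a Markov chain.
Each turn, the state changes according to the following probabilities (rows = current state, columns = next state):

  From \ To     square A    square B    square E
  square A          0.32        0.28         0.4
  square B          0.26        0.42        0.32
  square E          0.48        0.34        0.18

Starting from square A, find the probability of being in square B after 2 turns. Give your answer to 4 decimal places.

0.3432

Sum over the intermediate state after 1 turn:
P = P(square A→square A)·P(square A→square B) + P(square A→square B)·P(square B→square B) + P(square A→square E)·P(square E→square B)
  = 0.32×0.28 + 0.28×0.42 + 0.4×0.34
  = 0.0896 + 0.1176 + 0.1360 = 0.3432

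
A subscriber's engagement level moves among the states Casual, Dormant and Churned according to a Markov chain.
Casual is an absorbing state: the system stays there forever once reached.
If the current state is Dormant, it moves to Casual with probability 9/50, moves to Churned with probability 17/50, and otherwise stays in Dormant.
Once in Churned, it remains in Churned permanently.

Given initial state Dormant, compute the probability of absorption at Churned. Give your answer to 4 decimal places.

0.6538

Let h(s) be the probability of absorption at Churned starting from transient state s. Then h(Churned) = 1 and h(Casual) = 0. By first-step analysis:
h(Dormant) = 0.18·0 + 0.48·h(Dormant) + 0.34·1
Solving: h(Dormant) = 0.6538.
Starting from Dormant, the probability is 0.6538.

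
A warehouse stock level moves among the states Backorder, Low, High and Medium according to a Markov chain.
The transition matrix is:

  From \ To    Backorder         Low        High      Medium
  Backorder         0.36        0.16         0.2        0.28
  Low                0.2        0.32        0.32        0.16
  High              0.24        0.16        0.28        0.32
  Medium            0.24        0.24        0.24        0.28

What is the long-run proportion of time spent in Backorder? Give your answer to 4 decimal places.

0.2629

Let the stationary distribution be π with π = πP and π_1 + π_2 + π_3 + π_4 = 1.
π_1 = 0.36·π_1 + 0.2·π_2 + 0.24·π_3 + 0.24·π_4
π_2 = 0.16·π_1 + 0.32·π_2 + 0.16·π_3 + 0.24·π_4
π_3 = 0.2·π_1 + 0.32·π_2 + 0.28·π_3 + 0.24·π_4
Solving with the normalization constraint gives π = (0.2629, 0.2157, 0.2570, 0.2644).
So the stationary probability of Backorder is 0.2629.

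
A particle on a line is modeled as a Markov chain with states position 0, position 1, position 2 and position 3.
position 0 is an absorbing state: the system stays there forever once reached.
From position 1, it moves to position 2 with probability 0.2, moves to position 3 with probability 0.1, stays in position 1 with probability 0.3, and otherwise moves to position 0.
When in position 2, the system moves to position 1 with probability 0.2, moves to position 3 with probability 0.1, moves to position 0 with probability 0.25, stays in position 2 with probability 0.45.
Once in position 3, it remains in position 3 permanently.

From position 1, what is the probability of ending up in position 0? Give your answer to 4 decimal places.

Let h(s) be the probability of absorption at position 0 starting from transient state s. Then h(position 0) = 1 and h(position 3) = 0. By first-step analysis:
h(position 1) = 0.4·1 + 0.3·h(position 1) + 0.2·h(position 2) + 0.1·0
h(position 2) = 0.25·1 + 0.2·h(position 1) + 0.45·h(position 2) + 0.1·0
Solving: h(position 1) = 0.7826, h(position 2) = 0.7391.
Starting from position 1, the probability is 0.7826.

0.7826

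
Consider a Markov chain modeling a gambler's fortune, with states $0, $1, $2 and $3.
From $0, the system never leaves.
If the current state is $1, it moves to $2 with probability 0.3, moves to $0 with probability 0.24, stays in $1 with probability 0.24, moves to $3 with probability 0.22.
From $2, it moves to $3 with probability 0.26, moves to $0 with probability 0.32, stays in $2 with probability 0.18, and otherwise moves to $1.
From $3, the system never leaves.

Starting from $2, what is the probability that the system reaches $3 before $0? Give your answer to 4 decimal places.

0.4543

Let h(s) be the probability of absorption at $3 starting from transient state s. Then h($3) = 1 and h($0) = 0. By first-step analysis:
h($1) = 0.24·0 + 0.24·h($1) + 0.3·h($2) + 0.22·1
h($2) = 0.32·0 + 0.24·h($1) + 0.18·h($2) + 0.26·1
Solving: h($1) = 0.4688, h($2) = 0.4543.
Starting from $2, the probability is 0.4543.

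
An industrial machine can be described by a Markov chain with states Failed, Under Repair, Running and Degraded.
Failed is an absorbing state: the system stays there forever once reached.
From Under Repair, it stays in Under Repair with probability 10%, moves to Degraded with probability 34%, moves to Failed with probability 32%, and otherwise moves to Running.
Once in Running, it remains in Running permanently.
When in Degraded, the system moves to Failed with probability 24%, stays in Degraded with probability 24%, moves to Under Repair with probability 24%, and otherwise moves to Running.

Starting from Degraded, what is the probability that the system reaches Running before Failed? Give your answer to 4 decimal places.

0.5139

Let h(s) be the probability of absorption at Running starting from transient state s. Then h(Running) = 1 and h(Failed) = 0. By first-step analysis:
h(Under Repair) = 0.32·0 + 0.1·h(Under Repair) + 0.24·1 + 0.34·h(Degraded)
h(Degraded) = 0.24·0 + 0.24·h(Under Repair) + 0.28·1 + 0.24·h(Degraded)
Solving: h(Under Repair) = 0.4608, h(Degraded) = 0.5139.
Starting from Degraded, the probability is 0.5139.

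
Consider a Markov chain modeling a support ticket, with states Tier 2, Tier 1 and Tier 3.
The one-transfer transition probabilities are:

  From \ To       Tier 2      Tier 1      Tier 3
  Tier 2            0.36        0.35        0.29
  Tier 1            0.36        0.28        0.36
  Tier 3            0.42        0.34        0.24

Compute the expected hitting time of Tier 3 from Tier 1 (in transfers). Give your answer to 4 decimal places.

Let t(s) be the expected number of transfers to first reach Tier 3 from state s, with t(Tier 3) = 0. Conditioning on the first transfer:
t(Tier 2) = 1 + 0.36·t(Tier 2) + 0.35·t(Tier 1)
t(Tier 1) = 1 + 0.36·t(Tier 2) + 0.28·t(Tier 1)
Solving: t(Tier 2) = 3.1959, t(Tier 1) = 2.9869.
Expected transfers from Tier 1 to Tier 3: 2.9869.

2.9869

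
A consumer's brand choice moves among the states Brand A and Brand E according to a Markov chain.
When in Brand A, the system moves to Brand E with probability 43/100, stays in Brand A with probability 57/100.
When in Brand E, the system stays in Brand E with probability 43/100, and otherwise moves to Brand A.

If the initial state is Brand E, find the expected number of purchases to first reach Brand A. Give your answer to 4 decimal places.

Let t(s) be the expected number of purchases to first reach Brand A from state s, with t(Brand A) = 0. Conditioning on the first purchase:
t(Brand E) = 1 + 0.43·t(Brand E)
Solving: t(Brand E) = 1.7544.
Expected purchases from Brand E to Brand A: 1.7544.

1.7544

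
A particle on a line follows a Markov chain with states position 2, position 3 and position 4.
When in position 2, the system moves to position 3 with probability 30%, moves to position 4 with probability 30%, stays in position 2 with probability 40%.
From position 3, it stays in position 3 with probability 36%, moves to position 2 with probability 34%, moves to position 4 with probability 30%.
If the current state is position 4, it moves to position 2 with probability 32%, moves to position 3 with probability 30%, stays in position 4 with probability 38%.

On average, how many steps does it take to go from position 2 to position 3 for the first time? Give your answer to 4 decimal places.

Let t(s) be the expected number of steps to first reach position 3 from state s, with t(position 3) = 0. Conditioning on the first step:
t(position 2) = 1 + 0.4·t(position 2) + 0.3·t(position 4)
t(position 4) = 1 + 0.32·t(position 2) + 0.38·t(position 4)
Solving: t(position 2) = 3.3333, t(position 4) = 3.3333.
Expected steps from position 2 to position 3: 3.3333.

3.3333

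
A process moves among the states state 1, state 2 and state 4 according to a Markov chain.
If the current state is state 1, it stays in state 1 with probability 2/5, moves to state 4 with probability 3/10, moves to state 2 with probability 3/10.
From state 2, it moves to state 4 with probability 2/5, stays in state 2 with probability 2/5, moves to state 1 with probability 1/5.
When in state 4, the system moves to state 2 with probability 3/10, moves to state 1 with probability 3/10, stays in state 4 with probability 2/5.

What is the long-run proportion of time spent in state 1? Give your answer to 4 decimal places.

Let the stationary distribution be π with π = πP and π_1 + π_2 + π_3 = 1.
π_1 = 0.4·π_1 + 0.2·π_2 + 0.3·π_3
π_2 = 0.3·π_1 + 0.4·π_2 + 0.3·π_3
Solving with the normalization constraint gives π = (0.2963, 0.3333, 0.3704).
So the stationary probability of state 1 is 0.2963.

0.2963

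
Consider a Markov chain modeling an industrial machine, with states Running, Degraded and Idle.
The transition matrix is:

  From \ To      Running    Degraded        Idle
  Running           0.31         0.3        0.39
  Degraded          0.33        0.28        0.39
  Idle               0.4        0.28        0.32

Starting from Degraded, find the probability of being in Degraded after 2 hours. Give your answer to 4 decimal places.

Sum over the intermediate state after 1 hour:
P = P(Degraded→Running)·P(Running→Degraded) + P(Degraded→Degraded)·P(Degraded→Degraded) + P(Degraded→Idle)·P(Idle→Degraded)
  = 0.33×0.3 + 0.28×0.28 + 0.39×0.28
  = 0.0990 + 0.0784 + 0.1092 = 0.2866

0.2866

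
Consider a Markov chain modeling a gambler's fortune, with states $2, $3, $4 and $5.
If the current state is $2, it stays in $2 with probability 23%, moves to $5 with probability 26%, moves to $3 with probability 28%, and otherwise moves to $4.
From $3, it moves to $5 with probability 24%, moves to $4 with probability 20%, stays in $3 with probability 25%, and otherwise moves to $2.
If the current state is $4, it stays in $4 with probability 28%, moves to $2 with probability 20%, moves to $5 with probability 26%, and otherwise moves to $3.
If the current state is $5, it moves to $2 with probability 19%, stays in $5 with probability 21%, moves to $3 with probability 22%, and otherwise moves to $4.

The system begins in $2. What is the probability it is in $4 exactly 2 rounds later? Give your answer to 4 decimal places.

0.2721

Propagate the distribution vector 2 rounds from $2.
After 0 rounds: (1.0000, 0.0000, 0.0000, 0.0000)
After 1 round: (0.2300, 0.2800, 0.2300, 0.2600)
After 2 rounds: (0.2351, 0.2514, 0.2721, 0.2414)
P(in $4 after 2 rounds) = 0.2721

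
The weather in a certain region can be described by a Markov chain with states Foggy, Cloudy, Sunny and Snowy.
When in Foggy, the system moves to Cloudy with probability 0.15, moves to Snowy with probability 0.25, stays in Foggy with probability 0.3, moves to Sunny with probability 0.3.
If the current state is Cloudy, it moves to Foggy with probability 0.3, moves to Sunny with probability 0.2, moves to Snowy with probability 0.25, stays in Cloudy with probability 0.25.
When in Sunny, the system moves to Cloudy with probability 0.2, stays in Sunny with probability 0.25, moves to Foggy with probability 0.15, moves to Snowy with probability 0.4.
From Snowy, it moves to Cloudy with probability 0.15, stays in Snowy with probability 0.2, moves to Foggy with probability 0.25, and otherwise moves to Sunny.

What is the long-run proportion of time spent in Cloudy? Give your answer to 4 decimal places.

Let the stationary distribution be π with π = πP and π_1 + π_2 + π_3 + π_4 = 1.
π_1 = 0.3·π_1 + 0.3·π_2 + 0.15·π_3 + 0.25·π_4
π_2 = 0.15·π_1 + 0.25·π_2 + 0.2·π_3 + 0.15·π_4
π_3 = 0.3·π_1 + 0.2·π_2 + 0.25·π_3 + 0.4·π_4
Solving with the normalization constraint gives π = (0.2417, 0.1831, 0.2950, 0.2802).
So the stationary probability of Cloudy is 0.1831.

0.1831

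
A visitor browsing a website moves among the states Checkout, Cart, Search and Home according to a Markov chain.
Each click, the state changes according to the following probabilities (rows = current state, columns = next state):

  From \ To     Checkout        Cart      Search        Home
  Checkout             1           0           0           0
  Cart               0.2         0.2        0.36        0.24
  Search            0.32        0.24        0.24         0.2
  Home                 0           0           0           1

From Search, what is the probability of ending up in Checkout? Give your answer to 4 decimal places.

Let h(s) be the probability of absorption at Checkout starting from transient state s. Then h(Checkout) = 1 and h(Home) = 0. By first-step analysis:
h(Cart) = 0.2·1 + 0.2·h(Cart) + 0.36·h(Search) + 0.24·0
h(Search) = 0.32·1 + 0.24·h(Cart) + 0.24·h(Search) + 0.2·0
Solving: h(Cart) = 0.5123, h(Search) = 0.5828.
Starting from Search, the probability is 0.5828.

0.5828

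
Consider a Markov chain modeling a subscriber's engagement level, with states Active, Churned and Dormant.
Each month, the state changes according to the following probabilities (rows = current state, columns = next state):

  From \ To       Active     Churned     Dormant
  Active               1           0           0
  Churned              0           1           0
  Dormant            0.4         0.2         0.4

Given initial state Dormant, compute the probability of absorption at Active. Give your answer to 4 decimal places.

Let h(s) be the probability of absorption at Active starting from transient state s. Then h(Active) = 1 and h(Churned) = 0. By first-step analysis:
h(Dormant) = 0.4·1 + 0.2·0 + 0.4·h(Dormant)
Solving: h(Dormant) = 0.6667.
Starting from Dormant, the probability is 0.6667.

0.6667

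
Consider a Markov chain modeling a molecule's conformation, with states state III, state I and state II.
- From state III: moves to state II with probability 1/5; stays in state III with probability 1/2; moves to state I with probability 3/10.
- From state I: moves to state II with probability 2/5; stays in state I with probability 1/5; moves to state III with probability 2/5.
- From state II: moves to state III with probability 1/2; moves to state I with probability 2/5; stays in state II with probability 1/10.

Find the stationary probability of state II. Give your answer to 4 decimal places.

0.2353

Let the stationary distribution be π with π = πP and π_1 + π_2 + π_3 = 1.
π_1 = 0.5·π_1 + 0.4·π_2 + 0.5·π_3
π_2 = 0.3·π_1 + 0.2·π_2 + 0.4·π_3
Solving with the normalization constraint gives π = (0.4706, 0.2941, 0.2353).
So the stationary probability of state II is 0.2353.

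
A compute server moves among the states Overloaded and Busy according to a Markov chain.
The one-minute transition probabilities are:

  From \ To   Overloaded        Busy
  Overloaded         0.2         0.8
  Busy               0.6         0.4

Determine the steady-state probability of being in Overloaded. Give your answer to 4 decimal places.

0.4286

Let the stationary distribution be π with π = πP and π_1 + π_2 = 1.
π_1 = 0.2·π_1 + 0.6·π_2
Solving with the normalization constraint gives π = (0.4286, 0.5714).
So the stationary probability of Overloaded is 0.4286.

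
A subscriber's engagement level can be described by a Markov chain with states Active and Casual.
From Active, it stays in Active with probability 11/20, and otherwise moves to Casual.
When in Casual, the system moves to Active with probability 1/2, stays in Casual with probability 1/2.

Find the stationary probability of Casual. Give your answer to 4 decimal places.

Let the stationary distribution be π with π = πP and π_1 + π_2 = 1.
π_1 = 0.55·π_1 + 0.5·π_2
Solving with the normalization constraint gives π = (0.5263, 0.4737).
So the stationary probability of Casual is 0.4737.

0.4737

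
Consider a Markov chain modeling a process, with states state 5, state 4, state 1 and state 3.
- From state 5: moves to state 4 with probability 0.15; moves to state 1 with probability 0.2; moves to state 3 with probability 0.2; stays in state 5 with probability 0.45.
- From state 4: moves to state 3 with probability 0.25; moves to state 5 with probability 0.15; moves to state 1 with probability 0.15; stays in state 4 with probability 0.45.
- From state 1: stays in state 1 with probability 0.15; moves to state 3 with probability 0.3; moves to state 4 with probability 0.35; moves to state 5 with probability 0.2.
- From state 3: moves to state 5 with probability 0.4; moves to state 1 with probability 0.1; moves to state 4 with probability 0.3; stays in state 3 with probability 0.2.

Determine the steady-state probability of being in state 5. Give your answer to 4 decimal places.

Let the stationary distribution be π with π = πP and π_1 + π_2 + π_3 + π_4 = 1.
π_1 = 0.45·π_1 + 0.15·π_2 + 0.2·π_3 + 0.4·π_4
π_2 = 0.15·π_1 + 0.45·π_2 + 0.35·π_3 + 0.3·π_4
π_3 = 0.2·π_1 + 0.15·π_2 + 0.15·π_3 + 0.1·π_4
Solving with the normalization constraint gives π = (0.3077, 0.3077, 0.1538, 0.2308).
So the stationary probability of state 5 is 0.3077.

0.3077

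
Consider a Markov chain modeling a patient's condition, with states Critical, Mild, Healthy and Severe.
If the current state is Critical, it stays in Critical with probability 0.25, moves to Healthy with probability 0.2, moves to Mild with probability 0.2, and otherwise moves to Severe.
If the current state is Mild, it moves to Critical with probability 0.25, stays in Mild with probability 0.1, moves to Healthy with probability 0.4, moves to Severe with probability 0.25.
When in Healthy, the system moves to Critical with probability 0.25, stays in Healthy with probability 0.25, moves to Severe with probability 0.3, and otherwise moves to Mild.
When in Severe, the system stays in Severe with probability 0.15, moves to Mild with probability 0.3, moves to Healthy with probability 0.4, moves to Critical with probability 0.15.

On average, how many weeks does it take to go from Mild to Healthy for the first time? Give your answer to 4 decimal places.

2.8173

Let t(s) be the expected number of weeks to first reach Healthy from state s, with t(Healthy) = 0. Conditioning on the first week:
t(Critical) = 1 + 0.25·t(Critical) + 0.2·t(Mild) + 0.35·t(Severe)
t(Mild) = 1 + 0.25·t(Critical) + 0.1·t(Mild) + 0.25·t(Severe)
t(Severe) = 1 + 0.15·t(Critical) + 0.3·t(Mild) + 0.15·t(Severe)
Solving: t(Critical) = 3.3756, t(Mild) = 2.8173, t(Severe) = 2.7665.
Expected weeks from Mild to Healthy: 2.8173.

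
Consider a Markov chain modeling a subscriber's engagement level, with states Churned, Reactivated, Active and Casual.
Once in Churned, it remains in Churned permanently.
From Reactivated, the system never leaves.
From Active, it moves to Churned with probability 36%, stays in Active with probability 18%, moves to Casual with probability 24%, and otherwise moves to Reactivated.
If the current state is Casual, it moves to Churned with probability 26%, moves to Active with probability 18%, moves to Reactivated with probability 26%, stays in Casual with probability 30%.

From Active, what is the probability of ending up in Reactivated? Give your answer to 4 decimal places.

Let h(s) be the probability of absorption at Reactivated starting from transient state s. Then h(Reactivated) = 1 and h(Churned) = 0. By first-step analysis:
h(Active) = 0.36·0 + 0.22·1 + 0.18·h(Active) + 0.24·h(Casual)
h(Casual) = 0.26·0 + 0.26·1 + 0.18·h(Active) + 0.3·h(Casual)
Solving: h(Active) = 0.4077, h(Casual) = 0.4763.
Starting from Active, the probability is 0.4077.

0.4077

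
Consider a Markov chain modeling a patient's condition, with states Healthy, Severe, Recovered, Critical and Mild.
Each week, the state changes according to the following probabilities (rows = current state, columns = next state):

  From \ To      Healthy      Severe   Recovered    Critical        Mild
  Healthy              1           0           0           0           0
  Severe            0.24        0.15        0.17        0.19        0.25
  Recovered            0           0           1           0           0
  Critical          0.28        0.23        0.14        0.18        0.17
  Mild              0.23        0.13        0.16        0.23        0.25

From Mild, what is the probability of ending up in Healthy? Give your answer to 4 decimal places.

Let h(s) be the probability of absorption at Healthy starting from transient state s. Then h(Healthy) = 1 and h(Recovered) = 0. By first-step analysis:
h(Severe) = 0.24·1 + 0.15·h(Severe) + 0.17·0 + 0.19·h(Critical) + 0.25·h(Mild)
h(Critical) = 0.28·1 + 0.23·h(Severe) + 0.14·0 + 0.18·h(Critical) + 0.17·h(Mild)
h(Mild) = 0.23·1 + 0.13·h(Severe) + 0.16·0 + 0.23·h(Critical) + 0.25·h(Mild)
Solving: h(Severe) = 0.6029, h(Critical) = 0.6363, h(Mild) = 0.6063.
Starting from Mild, the probability is 0.6063.

0.6063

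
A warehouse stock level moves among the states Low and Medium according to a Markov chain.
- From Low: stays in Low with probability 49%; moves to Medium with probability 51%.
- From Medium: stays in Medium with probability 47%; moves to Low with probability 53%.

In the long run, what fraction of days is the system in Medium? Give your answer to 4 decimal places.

0.4904

Let the stationary distribution be π with π = πP and π_1 + π_2 = 1.
π_1 = 0.49·π_1 + 0.53·π_2
Solving with the normalization constraint gives π = (0.5096, 0.4904).
So the stationary probability of Medium is 0.4904.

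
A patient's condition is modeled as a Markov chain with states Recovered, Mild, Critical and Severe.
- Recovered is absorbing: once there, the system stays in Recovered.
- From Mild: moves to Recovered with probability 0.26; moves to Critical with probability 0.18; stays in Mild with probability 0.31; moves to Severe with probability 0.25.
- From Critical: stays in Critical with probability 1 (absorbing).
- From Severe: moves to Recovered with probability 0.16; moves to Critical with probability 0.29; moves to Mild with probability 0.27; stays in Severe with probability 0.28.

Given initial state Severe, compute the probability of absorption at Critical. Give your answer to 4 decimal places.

0.5793

Let h(s) be the probability of absorption at Critical starting from transient state s. Then h(Critical) = 1 and h(Recovered) = 0. By first-step analysis:
h(Mild) = 0.26·0 + 0.31·h(Mild) + 0.18·1 + 0.25·h(Severe)
h(Severe) = 0.16·0 + 0.27·h(Mild) + 0.29·1 + 0.28·h(Severe)
Solving: h(Mild) = 0.4708, h(Severe) = 0.5793.
Starting from Severe, the probability is 0.5793.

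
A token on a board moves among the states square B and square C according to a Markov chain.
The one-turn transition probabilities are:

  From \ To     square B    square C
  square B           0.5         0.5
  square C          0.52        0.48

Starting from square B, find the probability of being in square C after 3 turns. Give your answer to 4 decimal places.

0.4902

Propagate the distribution vector 3 turns from square B.
After 0 turns: (1.0000, 0.0000)
After 1 turn: (0.5000, 0.5000)
After 2 turns: (0.5100, 0.4900)
After 3 turns: (0.5098, 0.4902)
P(in square C after 3 turns) = 0.4902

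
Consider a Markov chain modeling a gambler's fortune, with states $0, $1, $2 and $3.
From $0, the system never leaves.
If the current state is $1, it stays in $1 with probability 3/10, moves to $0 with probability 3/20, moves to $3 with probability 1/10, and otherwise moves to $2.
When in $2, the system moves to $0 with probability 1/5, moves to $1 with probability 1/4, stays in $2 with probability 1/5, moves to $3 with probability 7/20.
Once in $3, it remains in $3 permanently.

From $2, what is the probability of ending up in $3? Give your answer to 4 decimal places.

0.6034

Let h(s) be the probability of absorption at $3 starting from transient state s. Then h($3) = 1 and h($0) = 0. By first-step analysis:
h($1) = 0.15·0 + 0.3·h($1) + 0.45·h($2) + 0.1·1
h($2) = 0.2·0 + 0.25·h($1) + 0.2·h($2) + 0.35·1
Solving: h($1) = 0.5307, h($2) = 0.6034.
Starting from $2, the probability is 0.6034.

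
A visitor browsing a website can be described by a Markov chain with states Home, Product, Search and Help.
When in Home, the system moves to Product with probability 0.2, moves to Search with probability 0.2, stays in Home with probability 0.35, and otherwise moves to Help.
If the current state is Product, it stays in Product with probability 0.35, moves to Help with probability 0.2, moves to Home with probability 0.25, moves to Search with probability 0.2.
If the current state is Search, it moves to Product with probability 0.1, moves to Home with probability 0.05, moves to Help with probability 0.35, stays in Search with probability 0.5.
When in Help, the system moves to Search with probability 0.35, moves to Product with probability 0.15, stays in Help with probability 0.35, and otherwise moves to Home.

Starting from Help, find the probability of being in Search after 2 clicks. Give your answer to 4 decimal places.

0.3575

Propagate the distribution vector 2 clicks from Help.
After 0 clicks: (0.0000, 0.0000, 0.0000, 1.0000)
After 1 click: (0.1500, 0.1500, 0.3500, 0.3500)
After 2 clicks: (0.1600, 0.1700, 0.3575, 0.3125)
P(in Search after 2 clicks) = 0.3575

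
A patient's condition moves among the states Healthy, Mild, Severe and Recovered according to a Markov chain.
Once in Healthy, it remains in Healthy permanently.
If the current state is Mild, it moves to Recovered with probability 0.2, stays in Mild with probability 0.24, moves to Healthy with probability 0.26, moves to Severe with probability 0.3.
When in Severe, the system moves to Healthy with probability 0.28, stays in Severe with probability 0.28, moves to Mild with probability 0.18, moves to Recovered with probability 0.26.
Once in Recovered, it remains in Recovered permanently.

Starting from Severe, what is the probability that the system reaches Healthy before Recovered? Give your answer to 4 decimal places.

0.5264

Let h(s) be the probability of absorption at Healthy starting from transient state s. Then h(Healthy) = 1 and h(Recovered) = 0. By first-step analysis:
h(Mild) = 0.26·1 + 0.24·h(Mild) + 0.3·h(Severe) + 0.2·0
h(Severe) = 0.28·1 + 0.18·h(Mild) + 0.28·h(Severe) + 0.26·0
Solving: h(Mild) = 0.5499, h(Severe) = 0.5264.
Starting from Severe, the probability is 0.5264.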